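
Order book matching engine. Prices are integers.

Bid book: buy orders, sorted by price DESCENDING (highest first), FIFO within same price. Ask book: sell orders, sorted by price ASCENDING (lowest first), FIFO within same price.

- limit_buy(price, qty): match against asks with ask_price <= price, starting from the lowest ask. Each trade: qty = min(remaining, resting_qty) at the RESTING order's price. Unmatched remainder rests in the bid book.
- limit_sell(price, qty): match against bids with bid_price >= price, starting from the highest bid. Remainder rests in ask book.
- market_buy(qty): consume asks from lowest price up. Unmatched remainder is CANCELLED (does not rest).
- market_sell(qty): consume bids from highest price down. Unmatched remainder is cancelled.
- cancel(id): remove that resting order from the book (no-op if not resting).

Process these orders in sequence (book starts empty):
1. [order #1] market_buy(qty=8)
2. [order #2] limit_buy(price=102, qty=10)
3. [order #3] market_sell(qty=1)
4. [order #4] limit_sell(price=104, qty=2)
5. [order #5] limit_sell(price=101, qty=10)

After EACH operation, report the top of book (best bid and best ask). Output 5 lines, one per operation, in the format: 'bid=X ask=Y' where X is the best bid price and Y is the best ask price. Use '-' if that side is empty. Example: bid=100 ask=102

After op 1 [order #1] market_buy(qty=8): fills=none; bids=[-] asks=[-]
After op 2 [order #2] limit_buy(price=102, qty=10): fills=none; bids=[#2:10@102] asks=[-]
After op 3 [order #3] market_sell(qty=1): fills=#2x#3:1@102; bids=[#2:9@102] asks=[-]
After op 4 [order #4] limit_sell(price=104, qty=2): fills=none; bids=[#2:9@102] asks=[#4:2@104]
After op 5 [order #5] limit_sell(price=101, qty=10): fills=#2x#5:9@102; bids=[-] asks=[#5:1@101 #4:2@104]

Answer: bid=- ask=-
bid=102 ask=-
bid=102 ask=-
bid=102 ask=104
bid=- ask=101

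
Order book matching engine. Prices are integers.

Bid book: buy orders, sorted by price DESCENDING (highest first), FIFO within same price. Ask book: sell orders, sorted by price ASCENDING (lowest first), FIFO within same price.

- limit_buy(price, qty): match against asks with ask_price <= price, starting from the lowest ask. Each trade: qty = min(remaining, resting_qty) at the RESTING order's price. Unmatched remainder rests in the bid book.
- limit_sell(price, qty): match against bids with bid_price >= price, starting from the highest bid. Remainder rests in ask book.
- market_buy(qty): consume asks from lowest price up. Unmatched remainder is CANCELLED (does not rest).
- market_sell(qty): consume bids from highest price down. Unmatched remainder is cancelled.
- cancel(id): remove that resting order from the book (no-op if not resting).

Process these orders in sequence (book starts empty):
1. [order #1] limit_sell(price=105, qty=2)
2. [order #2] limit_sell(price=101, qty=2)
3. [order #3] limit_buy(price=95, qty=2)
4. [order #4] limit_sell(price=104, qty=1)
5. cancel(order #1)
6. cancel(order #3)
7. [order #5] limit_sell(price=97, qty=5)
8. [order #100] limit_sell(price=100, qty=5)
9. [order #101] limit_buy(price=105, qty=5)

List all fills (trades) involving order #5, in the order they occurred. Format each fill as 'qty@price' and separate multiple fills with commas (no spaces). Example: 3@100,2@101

Answer: 5@97

Derivation:
After op 1 [order #1] limit_sell(price=105, qty=2): fills=none; bids=[-] asks=[#1:2@105]
After op 2 [order #2] limit_sell(price=101, qty=2): fills=none; bids=[-] asks=[#2:2@101 #1:2@105]
After op 3 [order #3] limit_buy(price=95, qty=2): fills=none; bids=[#3:2@95] asks=[#2:2@101 #1:2@105]
After op 4 [order #4] limit_sell(price=104, qty=1): fills=none; bids=[#3:2@95] asks=[#2:2@101 #4:1@104 #1:2@105]
After op 5 cancel(order #1): fills=none; bids=[#3:2@95] asks=[#2:2@101 #4:1@104]
After op 6 cancel(order #3): fills=none; bids=[-] asks=[#2:2@101 #4:1@104]
After op 7 [order #5] limit_sell(price=97, qty=5): fills=none; bids=[-] asks=[#5:5@97 #2:2@101 #4:1@104]
After op 8 [order #100] limit_sell(price=100, qty=5): fills=none; bids=[-] asks=[#5:5@97 #100:5@100 #2:2@101 #4:1@104]
After op 9 [order #101] limit_buy(price=105, qty=5): fills=#101x#5:5@97; bids=[-] asks=[#100:5@100 #2:2@101 #4:1@104]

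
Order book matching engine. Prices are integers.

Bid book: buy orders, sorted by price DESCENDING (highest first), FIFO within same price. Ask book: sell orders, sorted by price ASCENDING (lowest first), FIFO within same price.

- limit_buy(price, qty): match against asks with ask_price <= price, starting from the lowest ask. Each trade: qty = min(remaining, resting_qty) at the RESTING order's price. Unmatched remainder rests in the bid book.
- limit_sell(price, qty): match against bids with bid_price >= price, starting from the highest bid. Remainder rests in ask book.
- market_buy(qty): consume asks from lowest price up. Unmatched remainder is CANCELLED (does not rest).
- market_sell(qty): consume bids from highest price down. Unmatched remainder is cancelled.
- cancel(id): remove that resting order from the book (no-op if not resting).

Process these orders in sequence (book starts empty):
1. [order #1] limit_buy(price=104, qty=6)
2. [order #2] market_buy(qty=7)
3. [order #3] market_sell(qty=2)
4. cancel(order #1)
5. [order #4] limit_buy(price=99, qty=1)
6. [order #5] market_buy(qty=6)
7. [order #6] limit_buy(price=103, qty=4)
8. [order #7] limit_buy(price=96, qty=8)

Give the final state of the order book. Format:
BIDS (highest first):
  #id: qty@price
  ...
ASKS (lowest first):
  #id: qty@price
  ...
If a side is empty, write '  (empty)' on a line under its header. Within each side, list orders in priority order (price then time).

Answer: BIDS (highest first):
  #6: 4@103
  #4: 1@99
  #7: 8@96
ASKS (lowest first):
  (empty)

Derivation:
After op 1 [order #1] limit_buy(price=104, qty=6): fills=none; bids=[#1:6@104] asks=[-]
After op 2 [order #2] market_buy(qty=7): fills=none; bids=[#1:6@104] asks=[-]
After op 3 [order #3] market_sell(qty=2): fills=#1x#3:2@104; bids=[#1:4@104] asks=[-]
After op 4 cancel(order #1): fills=none; bids=[-] asks=[-]
After op 5 [order #4] limit_buy(price=99, qty=1): fills=none; bids=[#4:1@99] asks=[-]
After op 6 [order #5] market_buy(qty=6): fills=none; bids=[#4:1@99] asks=[-]
After op 7 [order #6] limit_buy(price=103, qty=4): fills=none; bids=[#6:4@103 #4:1@99] asks=[-]
After op 8 [order #7] limit_buy(price=96, qty=8): fills=none; bids=[#6:4@103 #4:1@99 #7:8@96] asks=[-]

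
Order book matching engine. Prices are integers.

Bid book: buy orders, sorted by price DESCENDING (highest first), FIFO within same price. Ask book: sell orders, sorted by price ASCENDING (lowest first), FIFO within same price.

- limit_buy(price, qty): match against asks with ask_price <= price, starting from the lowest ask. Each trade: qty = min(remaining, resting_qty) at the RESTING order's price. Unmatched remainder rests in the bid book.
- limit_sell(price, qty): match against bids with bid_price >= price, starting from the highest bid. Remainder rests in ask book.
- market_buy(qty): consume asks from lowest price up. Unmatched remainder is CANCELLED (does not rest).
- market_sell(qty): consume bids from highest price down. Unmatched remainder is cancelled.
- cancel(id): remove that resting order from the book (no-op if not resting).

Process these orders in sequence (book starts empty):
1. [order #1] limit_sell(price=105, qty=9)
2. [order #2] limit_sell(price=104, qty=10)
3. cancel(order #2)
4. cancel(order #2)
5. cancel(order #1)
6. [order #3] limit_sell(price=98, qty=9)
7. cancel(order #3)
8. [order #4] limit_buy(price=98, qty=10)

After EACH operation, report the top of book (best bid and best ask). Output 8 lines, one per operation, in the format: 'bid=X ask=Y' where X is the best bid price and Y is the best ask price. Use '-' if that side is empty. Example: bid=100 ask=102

After op 1 [order #1] limit_sell(price=105, qty=9): fills=none; bids=[-] asks=[#1:9@105]
After op 2 [order #2] limit_sell(price=104, qty=10): fills=none; bids=[-] asks=[#2:10@104 #1:9@105]
After op 3 cancel(order #2): fills=none; bids=[-] asks=[#1:9@105]
After op 4 cancel(order #2): fills=none; bids=[-] asks=[#1:9@105]
After op 5 cancel(order #1): fills=none; bids=[-] asks=[-]
After op 6 [order #3] limit_sell(price=98, qty=9): fills=none; bids=[-] asks=[#3:9@98]
After op 7 cancel(order #3): fills=none; bids=[-] asks=[-]
After op 8 [order #4] limit_buy(price=98, qty=10): fills=none; bids=[#4:10@98] asks=[-]

Answer: bid=- ask=105
bid=- ask=104
bid=- ask=105
bid=- ask=105
bid=- ask=-
bid=- ask=98
bid=- ask=-
bid=98 ask=-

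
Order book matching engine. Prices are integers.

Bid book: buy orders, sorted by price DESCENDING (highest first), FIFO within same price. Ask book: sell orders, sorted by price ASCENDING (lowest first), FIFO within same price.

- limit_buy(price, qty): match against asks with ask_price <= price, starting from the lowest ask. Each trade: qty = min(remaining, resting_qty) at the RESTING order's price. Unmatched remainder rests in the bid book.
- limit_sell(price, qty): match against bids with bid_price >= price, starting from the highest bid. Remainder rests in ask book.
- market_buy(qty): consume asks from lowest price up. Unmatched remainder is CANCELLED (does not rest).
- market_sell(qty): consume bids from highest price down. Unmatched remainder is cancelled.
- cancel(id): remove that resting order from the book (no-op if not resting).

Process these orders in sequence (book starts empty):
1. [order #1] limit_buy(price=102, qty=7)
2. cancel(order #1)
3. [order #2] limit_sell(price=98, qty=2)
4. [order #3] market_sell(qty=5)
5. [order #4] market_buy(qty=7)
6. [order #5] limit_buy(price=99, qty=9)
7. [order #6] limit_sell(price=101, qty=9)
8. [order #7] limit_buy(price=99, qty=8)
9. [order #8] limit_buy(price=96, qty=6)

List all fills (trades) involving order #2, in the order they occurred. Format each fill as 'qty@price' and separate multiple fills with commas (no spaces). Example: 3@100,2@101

After op 1 [order #1] limit_buy(price=102, qty=7): fills=none; bids=[#1:7@102] asks=[-]
After op 2 cancel(order #1): fills=none; bids=[-] asks=[-]
After op 3 [order #2] limit_sell(price=98, qty=2): fills=none; bids=[-] asks=[#2:2@98]
After op 4 [order #3] market_sell(qty=5): fills=none; bids=[-] asks=[#2:2@98]
After op 5 [order #4] market_buy(qty=7): fills=#4x#2:2@98; bids=[-] asks=[-]
After op 6 [order #5] limit_buy(price=99, qty=9): fills=none; bids=[#5:9@99] asks=[-]
After op 7 [order #6] limit_sell(price=101, qty=9): fills=none; bids=[#5:9@99] asks=[#6:9@101]
After op 8 [order #7] limit_buy(price=99, qty=8): fills=none; bids=[#5:9@99 #7:8@99] asks=[#6:9@101]
After op 9 [order #8] limit_buy(price=96, qty=6): fills=none; bids=[#5:9@99 #7:8@99 #8:6@96] asks=[#6:9@101]

Answer: 2@98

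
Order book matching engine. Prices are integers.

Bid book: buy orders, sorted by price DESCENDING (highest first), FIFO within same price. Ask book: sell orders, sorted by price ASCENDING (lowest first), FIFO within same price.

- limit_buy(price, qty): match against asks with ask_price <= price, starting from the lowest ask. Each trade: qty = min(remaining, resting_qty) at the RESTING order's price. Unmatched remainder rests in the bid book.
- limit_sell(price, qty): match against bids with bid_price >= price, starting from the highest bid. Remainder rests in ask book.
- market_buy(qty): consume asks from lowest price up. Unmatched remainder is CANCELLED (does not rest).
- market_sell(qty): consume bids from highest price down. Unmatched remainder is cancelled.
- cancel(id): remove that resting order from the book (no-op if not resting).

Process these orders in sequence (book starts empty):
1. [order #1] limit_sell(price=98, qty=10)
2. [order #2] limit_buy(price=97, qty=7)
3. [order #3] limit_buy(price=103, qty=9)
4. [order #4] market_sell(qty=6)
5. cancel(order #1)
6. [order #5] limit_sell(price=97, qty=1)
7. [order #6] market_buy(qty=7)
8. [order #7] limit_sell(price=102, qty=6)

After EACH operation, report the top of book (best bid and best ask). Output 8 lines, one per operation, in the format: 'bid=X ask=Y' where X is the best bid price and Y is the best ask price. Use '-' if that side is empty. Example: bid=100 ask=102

After op 1 [order #1] limit_sell(price=98, qty=10): fills=none; bids=[-] asks=[#1:10@98]
After op 2 [order #2] limit_buy(price=97, qty=7): fills=none; bids=[#2:7@97] asks=[#1:10@98]
After op 3 [order #3] limit_buy(price=103, qty=9): fills=#3x#1:9@98; bids=[#2:7@97] asks=[#1:1@98]
After op 4 [order #4] market_sell(qty=6): fills=#2x#4:6@97; bids=[#2:1@97] asks=[#1:1@98]
After op 5 cancel(order #1): fills=none; bids=[#2:1@97] asks=[-]
After op 6 [order #5] limit_sell(price=97, qty=1): fills=#2x#5:1@97; bids=[-] asks=[-]
After op 7 [order #6] market_buy(qty=7): fills=none; bids=[-] asks=[-]
After op 8 [order #7] limit_sell(price=102, qty=6): fills=none; bids=[-] asks=[#7:6@102]

Answer: bid=- ask=98
bid=97 ask=98
bid=97 ask=98
bid=97 ask=98
bid=97 ask=-
bid=- ask=-
bid=- ask=-
bid=- ask=102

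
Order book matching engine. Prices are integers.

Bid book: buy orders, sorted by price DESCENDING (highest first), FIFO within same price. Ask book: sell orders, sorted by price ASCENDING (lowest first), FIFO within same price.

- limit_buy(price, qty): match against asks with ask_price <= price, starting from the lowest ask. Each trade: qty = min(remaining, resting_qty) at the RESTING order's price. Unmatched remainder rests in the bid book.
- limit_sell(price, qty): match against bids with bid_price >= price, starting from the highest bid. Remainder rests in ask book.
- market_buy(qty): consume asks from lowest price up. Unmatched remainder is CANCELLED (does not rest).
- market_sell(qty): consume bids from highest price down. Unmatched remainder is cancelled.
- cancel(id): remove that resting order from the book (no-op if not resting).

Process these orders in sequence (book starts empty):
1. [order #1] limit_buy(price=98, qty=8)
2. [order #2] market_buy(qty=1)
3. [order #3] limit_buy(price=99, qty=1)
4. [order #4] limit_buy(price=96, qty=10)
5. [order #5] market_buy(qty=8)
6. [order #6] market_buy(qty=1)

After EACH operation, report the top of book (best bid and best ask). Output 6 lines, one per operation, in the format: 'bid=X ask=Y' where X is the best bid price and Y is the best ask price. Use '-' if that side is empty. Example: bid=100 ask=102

After op 1 [order #1] limit_buy(price=98, qty=8): fills=none; bids=[#1:8@98] asks=[-]
After op 2 [order #2] market_buy(qty=1): fills=none; bids=[#1:8@98] asks=[-]
After op 3 [order #3] limit_buy(price=99, qty=1): fills=none; bids=[#3:1@99 #1:8@98] asks=[-]
After op 4 [order #4] limit_buy(price=96, qty=10): fills=none; bids=[#3:1@99 #1:8@98 #4:10@96] asks=[-]
After op 5 [order #5] market_buy(qty=8): fills=none; bids=[#3:1@99 #1:8@98 #4:10@96] asks=[-]
After op 6 [order #6] market_buy(qty=1): fills=none; bids=[#3:1@99 #1:8@98 #4:10@96] asks=[-]

Answer: bid=98 ask=-
bid=98 ask=-
bid=99 ask=-
bid=99 ask=-
bid=99 ask=-
bid=99 ask=-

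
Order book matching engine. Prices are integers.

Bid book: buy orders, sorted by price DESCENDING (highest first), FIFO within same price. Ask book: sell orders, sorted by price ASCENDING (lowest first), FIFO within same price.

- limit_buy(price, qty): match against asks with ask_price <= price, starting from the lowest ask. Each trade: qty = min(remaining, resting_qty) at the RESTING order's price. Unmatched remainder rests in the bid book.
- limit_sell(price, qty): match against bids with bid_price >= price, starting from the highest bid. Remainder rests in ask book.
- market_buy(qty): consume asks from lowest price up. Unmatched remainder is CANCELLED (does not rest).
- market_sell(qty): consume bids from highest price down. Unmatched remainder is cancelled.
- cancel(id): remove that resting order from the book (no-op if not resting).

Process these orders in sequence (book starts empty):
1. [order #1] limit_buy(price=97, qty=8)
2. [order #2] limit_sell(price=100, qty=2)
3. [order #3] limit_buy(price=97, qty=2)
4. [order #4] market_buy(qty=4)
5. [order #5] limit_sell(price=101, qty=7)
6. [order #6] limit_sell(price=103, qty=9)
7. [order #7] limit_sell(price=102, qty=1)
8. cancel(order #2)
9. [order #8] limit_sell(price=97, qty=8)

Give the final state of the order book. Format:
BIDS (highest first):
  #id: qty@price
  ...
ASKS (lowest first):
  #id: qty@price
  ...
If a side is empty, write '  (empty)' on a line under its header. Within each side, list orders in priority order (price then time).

After op 1 [order #1] limit_buy(price=97, qty=8): fills=none; bids=[#1:8@97] asks=[-]
After op 2 [order #2] limit_sell(price=100, qty=2): fills=none; bids=[#1:8@97] asks=[#2:2@100]
After op 3 [order #3] limit_buy(price=97, qty=2): fills=none; bids=[#1:8@97 #3:2@97] asks=[#2:2@100]
After op 4 [order #4] market_buy(qty=4): fills=#4x#2:2@100; bids=[#1:8@97 #3:2@97] asks=[-]
After op 5 [order #5] limit_sell(price=101, qty=7): fills=none; bids=[#1:8@97 #3:2@97] asks=[#5:7@101]
After op 6 [order #6] limit_sell(price=103, qty=9): fills=none; bids=[#1:8@97 #3:2@97] asks=[#5:7@101 #6:9@103]
After op 7 [order #7] limit_sell(price=102, qty=1): fills=none; bids=[#1:8@97 #3:2@97] asks=[#5:7@101 #7:1@102 #6:9@103]
After op 8 cancel(order #2): fills=none; bids=[#1:8@97 #3:2@97] asks=[#5:7@101 #7:1@102 #6:9@103]
After op 9 [order #8] limit_sell(price=97, qty=8): fills=#1x#8:8@97; bids=[#3:2@97] asks=[#5:7@101 #7:1@102 #6:9@103]

Answer: BIDS (highest first):
  #3: 2@97
ASKS (lowest first):
  #5: 7@101
  #7: 1@102
  #6: 9@103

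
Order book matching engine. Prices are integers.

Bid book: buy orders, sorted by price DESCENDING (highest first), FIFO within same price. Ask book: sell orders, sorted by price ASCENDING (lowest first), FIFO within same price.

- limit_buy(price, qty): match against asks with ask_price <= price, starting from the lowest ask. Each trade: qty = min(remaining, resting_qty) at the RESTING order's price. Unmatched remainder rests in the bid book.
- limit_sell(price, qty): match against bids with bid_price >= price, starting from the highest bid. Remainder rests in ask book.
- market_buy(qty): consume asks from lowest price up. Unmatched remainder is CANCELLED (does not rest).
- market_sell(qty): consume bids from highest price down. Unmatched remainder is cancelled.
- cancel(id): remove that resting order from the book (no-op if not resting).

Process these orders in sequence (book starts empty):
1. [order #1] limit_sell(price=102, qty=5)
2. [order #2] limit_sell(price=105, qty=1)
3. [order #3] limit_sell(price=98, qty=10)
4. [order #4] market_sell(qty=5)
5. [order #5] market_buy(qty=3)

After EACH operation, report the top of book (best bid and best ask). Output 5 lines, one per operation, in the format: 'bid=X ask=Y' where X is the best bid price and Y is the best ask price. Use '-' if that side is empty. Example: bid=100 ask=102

Answer: bid=- ask=102
bid=- ask=102
bid=- ask=98
bid=- ask=98
bid=- ask=98

Derivation:
After op 1 [order #1] limit_sell(price=102, qty=5): fills=none; bids=[-] asks=[#1:5@102]
After op 2 [order #2] limit_sell(price=105, qty=1): fills=none; bids=[-] asks=[#1:5@102 #2:1@105]
After op 3 [order #3] limit_sell(price=98, qty=10): fills=none; bids=[-] asks=[#3:10@98 #1:5@102 #2:1@105]
After op 4 [order #4] market_sell(qty=5): fills=none; bids=[-] asks=[#3:10@98 #1:5@102 #2:1@105]
After op 5 [order #5] market_buy(qty=3): fills=#5x#3:3@98; bids=[-] asks=[#3:7@98 #1:5@102 #2:1@105]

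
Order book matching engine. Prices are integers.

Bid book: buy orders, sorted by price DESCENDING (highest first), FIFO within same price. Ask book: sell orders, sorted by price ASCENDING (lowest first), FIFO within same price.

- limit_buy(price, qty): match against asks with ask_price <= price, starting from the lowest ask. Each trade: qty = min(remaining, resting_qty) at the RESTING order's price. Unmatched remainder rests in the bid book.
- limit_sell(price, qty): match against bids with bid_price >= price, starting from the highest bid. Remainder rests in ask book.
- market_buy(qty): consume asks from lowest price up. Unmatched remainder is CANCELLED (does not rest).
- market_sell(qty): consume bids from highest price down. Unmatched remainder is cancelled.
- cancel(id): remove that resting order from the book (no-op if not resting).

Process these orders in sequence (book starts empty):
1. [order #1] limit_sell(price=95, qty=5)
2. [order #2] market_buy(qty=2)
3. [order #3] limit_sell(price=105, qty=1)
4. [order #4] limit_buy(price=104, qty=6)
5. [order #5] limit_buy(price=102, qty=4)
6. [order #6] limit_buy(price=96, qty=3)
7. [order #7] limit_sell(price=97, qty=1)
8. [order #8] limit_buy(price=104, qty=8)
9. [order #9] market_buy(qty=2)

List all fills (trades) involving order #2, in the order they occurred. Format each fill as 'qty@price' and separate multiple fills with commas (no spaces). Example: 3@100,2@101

After op 1 [order #1] limit_sell(price=95, qty=5): fills=none; bids=[-] asks=[#1:5@95]
After op 2 [order #2] market_buy(qty=2): fills=#2x#1:2@95; bids=[-] asks=[#1:3@95]
After op 3 [order #3] limit_sell(price=105, qty=1): fills=none; bids=[-] asks=[#1:3@95 #3:1@105]
After op 4 [order #4] limit_buy(price=104, qty=6): fills=#4x#1:3@95; bids=[#4:3@104] asks=[#3:1@105]
After op 5 [order #5] limit_buy(price=102, qty=4): fills=none; bids=[#4:3@104 #5:4@102] asks=[#3:1@105]
After op 6 [order #6] limit_buy(price=96, qty=3): fills=none; bids=[#4:3@104 #5:4@102 #6:3@96] asks=[#3:1@105]
After op 7 [order #7] limit_sell(price=97, qty=1): fills=#4x#7:1@104; bids=[#4:2@104 #5:4@102 #6:3@96] asks=[#3:1@105]
After op 8 [order #8] limit_buy(price=104, qty=8): fills=none; bids=[#4:2@104 #8:8@104 #5:4@102 #6:3@96] asks=[#3:1@105]
After op 9 [order #9] market_buy(qty=2): fills=#9x#3:1@105; bids=[#4:2@104 #8:8@104 #5:4@102 #6:3@96] asks=[-]

Answer: 2@95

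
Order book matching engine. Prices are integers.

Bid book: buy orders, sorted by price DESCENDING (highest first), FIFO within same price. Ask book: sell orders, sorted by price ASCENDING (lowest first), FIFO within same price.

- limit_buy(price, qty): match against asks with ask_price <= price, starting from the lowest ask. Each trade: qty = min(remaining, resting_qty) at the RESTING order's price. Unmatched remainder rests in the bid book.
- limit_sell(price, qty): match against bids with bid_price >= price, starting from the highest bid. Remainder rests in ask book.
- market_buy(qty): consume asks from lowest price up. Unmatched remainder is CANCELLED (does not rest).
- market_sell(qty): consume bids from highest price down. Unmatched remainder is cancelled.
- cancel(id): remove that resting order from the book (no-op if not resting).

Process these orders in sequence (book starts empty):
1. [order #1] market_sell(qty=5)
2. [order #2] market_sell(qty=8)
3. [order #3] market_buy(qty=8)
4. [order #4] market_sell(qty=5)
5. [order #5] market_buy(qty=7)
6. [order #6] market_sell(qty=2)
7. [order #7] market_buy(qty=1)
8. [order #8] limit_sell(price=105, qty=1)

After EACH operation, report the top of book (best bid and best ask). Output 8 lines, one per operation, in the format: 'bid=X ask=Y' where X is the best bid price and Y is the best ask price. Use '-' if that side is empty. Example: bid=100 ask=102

After op 1 [order #1] market_sell(qty=5): fills=none; bids=[-] asks=[-]
After op 2 [order #2] market_sell(qty=8): fills=none; bids=[-] asks=[-]
After op 3 [order #3] market_buy(qty=8): fills=none; bids=[-] asks=[-]
After op 4 [order #4] market_sell(qty=5): fills=none; bids=[-] asks=[-]
After op 5 [order #5] market_buy(qty=7): fills=none; bids=[-] asks=[-]
After op 6 [order #6] market_sell(qty=2): fills=none; bids=[-] asks=[-]
After op 7 [order #7] market_buy(qty=1): fills=none; bids=[-] asks=[-]
After op 8 [order #8] limit_sell(price=105, qty=1): fills=none; bids=[-] asks=[#8:1@105]

Answer: bid=- ask=-
bid=- ask=-
bid=- ask=-
bid=- ask=-
bid=- ask=-
bid=- ask=-
bid=- ask=-
bid=- ask=105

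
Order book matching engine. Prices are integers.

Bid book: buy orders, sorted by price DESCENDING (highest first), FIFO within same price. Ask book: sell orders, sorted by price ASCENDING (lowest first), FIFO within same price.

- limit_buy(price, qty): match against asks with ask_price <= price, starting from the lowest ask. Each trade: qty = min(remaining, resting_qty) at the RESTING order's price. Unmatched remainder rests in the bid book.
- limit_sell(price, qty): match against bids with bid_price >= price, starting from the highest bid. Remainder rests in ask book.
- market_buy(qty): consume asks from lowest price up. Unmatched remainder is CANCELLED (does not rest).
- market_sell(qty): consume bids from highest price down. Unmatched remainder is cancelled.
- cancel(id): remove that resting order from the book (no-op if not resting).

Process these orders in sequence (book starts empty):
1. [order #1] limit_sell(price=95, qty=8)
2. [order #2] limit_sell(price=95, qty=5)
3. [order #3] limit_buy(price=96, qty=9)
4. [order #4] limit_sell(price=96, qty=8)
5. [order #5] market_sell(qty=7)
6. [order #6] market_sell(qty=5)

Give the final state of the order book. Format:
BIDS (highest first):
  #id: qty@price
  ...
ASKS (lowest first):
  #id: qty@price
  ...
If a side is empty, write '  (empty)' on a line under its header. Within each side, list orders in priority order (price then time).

After op 1 [order #1] limit_sell(price=95, qty=8): fills=none; bids=[-] asks=[#1:8@95]
After op 2 [order #2] limit_sell(price=95, qty=5): fills=none; bids=[-] asks=[#1:8@95 #2:5@95]
After op 3 [order #3] limit_buy(price=96, qty=9): fills=#3x#1:8@95 #3x#2:1@95; bids=[-] asks=[#2:4@95]
After op 4 [order #4] limit_sell(price=96, qty=8): fills=none; bids=[-] asks=[#2:4@95 #4:8@96]
After op 5 [order #5] market_sell(qty=7): fills=none; bids=[-] asks=[#2:4@95 #4:8@96]
After op 6 [order #6] market_sell(qty=5): fills=none; bids=[-] asks=[#2:4@95 #4:8@96]

Answer: BIDS (highest first):
  (empty)
ASKS (lowest first):
  #2: 4@95
  #4: 8@96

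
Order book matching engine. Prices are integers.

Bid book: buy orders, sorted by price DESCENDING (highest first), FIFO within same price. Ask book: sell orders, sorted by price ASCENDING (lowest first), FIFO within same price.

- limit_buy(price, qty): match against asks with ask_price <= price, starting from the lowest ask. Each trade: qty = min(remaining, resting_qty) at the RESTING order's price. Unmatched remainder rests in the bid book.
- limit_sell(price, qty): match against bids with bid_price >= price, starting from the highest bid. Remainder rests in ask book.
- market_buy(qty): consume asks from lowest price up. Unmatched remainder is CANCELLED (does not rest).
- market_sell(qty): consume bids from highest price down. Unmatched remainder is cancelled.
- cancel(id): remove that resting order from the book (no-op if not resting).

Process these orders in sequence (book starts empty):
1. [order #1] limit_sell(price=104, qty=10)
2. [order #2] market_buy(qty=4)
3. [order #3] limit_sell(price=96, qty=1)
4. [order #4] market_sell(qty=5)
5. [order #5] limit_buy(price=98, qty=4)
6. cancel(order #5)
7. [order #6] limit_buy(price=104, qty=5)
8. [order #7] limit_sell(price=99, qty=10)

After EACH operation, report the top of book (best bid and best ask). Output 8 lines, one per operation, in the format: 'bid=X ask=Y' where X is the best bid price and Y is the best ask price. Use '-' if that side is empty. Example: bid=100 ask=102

Answer: bid=- ask=104
bid=- ask=104
bid=- ask=96
bid=- ask=96
bid=98 ask=104
bid=- ask=104
bid=- ask=104
bid=- ask=99

Derivation:
After op 1 [order #1] limit_sell(price=104, qty=10): fills=none; bids=[-] asks=[#1:10@104]
After op 2 [order #2] market_buy(qty=4): fills=#2x#1:4@104; bids=[-] asks=[#1:6@104]
After op 3 [order #3] limit_sell(price=96, qty=1): fills=none; bids=[-] asks=[#3:1@96 #1:6@104]
After op 4 [order #4] market_sell(qty=5): fills=none; bids=[-] asks=[#3:1@96 #1:6@104]
After op 5 [order #5] limit_buy(price=98, qty=4): fills=#5x#3:1@96; bids=[#5:3@98] asks=[#1:6@104]
After op 6 cancel(order #5): fills=none; bids=[-] asks=[#1:6@104]
After op 7 [order #6] limit_buy(price=104, qty=5): fills=#6x#1:5@104; bids=[-] asks=[#1:1@104]
After op 8 [order #7] limit_sell(price=99, qty=10): fills=none; bids=[-] asks=[#7:10@99 #1:1@104]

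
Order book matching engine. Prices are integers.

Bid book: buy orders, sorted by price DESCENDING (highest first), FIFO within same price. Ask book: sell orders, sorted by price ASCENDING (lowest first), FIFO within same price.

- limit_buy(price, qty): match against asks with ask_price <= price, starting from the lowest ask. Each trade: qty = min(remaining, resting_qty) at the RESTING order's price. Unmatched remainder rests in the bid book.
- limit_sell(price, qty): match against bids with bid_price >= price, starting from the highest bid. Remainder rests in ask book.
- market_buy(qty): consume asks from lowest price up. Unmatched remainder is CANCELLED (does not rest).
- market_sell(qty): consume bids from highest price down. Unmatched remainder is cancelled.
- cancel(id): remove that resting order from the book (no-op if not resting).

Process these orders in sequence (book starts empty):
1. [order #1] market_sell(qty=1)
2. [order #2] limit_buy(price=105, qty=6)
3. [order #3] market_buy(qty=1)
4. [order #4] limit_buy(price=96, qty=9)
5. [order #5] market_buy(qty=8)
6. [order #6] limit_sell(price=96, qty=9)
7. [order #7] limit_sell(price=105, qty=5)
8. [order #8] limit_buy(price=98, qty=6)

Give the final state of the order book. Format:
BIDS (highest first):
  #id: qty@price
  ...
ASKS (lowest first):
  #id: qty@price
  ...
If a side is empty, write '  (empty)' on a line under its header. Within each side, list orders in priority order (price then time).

Answer: BIDS (highest first):
  #8: 6@98
  #4: 6@96
ASKS (lowest first):
  #7: 5@105

Derivation:
After op 1 [order #1] market_sell(qty=1): fills=none; bids=[-] asks=[-]
After op 2 [order #2] limit_buy(price=105, qty=6): fills=none; bids=[#2:6@105] asks=[-]
After op 3 [order #3] market_buy(qty=1): fills=none; bids=[#2:6@105] asks=[-]
After op 4 [order #4] limit_buy(price=96, qty=9): fills=none; bids=[#2:6@105 #4:9@96] asks=[-]
After op 5 [order #5] market_buy(qty=8): fills=none; bids=[#2:6@105 #4:9@96] asks=[-]
After op 6 [order #6] limit_sell(price=96, qty=9): fills=#2x#6:6@105 #4x#6:3@96; bids=[#4:6@96] asks=[-]
After op 7 [order #7] limit_sell(price=105, qty=5): fills=none; bids=[#4:6@96] asks=[#7:5@105]
After op 8 [order #8] limit_buy(price=98, qty=6): fills=none; bids=[#8:6@98 #4:6@96] asks=[#7:5@105]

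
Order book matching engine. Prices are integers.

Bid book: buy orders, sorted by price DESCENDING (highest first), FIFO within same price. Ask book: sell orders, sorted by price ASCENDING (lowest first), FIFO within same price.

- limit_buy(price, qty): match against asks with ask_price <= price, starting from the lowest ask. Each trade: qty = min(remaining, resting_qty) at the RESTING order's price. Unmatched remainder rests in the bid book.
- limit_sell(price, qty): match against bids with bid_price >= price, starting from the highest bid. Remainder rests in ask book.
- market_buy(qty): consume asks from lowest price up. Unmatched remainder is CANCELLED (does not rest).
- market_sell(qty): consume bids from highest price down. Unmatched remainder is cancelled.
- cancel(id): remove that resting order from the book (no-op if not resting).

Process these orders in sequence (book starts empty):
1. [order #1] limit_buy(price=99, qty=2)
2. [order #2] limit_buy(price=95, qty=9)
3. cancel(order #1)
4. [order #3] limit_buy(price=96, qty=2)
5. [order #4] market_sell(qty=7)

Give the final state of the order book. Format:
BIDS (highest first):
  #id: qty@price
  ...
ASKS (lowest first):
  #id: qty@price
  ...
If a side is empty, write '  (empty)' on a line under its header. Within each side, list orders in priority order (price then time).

After op 1 [order #1] limit_buy(price=99, qty=2): fills=none; bids=[#1:2@99] asks=[-]
After op 2 [order #2] limit_buy(price=95, qty=9): fills=none; bids=[#1:2@99 #2:9@95] asks=[-]
After op 3 cancel(order #1): fills=none; bids=[#2:9@95] asks=[-]
After op 4 [order #3] limit_buy(price=96, qty=2): fills=none; bids=[#3:2@96 #2:9@95] asks=[-]
After op 5 [order #4] market_sell(qty=7): fills=#3x#4:2@96 #2x#4:5@95; bids=[#2:4@95] asks=[-]

Answer: BIDS (highest first):
  #2: 4@95
ASKS (lowest first):
  (empty)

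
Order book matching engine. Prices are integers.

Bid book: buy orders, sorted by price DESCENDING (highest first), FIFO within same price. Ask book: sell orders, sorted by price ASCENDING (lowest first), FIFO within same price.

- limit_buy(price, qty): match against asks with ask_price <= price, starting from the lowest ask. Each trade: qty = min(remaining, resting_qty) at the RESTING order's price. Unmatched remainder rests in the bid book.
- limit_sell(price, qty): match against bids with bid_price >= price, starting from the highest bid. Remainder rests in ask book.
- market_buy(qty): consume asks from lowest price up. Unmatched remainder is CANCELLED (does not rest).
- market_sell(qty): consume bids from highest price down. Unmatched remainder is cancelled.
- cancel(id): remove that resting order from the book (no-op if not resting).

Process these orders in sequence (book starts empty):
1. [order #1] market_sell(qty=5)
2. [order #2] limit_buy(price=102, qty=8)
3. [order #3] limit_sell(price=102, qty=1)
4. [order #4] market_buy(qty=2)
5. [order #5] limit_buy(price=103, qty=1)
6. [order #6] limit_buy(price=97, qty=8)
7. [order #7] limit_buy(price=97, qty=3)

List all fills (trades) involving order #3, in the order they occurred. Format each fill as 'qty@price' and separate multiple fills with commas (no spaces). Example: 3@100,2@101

Answer: 1@102

Derivation:
After op 1 [order #1] market_sell(qty=5): fills=none; bids=[-] asks=[-]
After op 2 [order #2] limit_buy(price=102, qty=8): fills=none; bids=[#2:8@102] asks=[-]
After op 3 [order #3] limit_sell(price=102, qty=1): fills=#2x#3:1@102; bids=[#2:7@102] asks=[-]
After op 4 [order #4] market_buy(qty=2): fills=none; bids=[#2:7@102] asks=[-]
After op 5 [order #5] limit_buy(price=103, qty=1): fills=none; bids=[#5:1@103 #2:7@102] asks=[-]
After op 6 [order #6] limit_buy(price=97, qty=8): fills=none; bids=[#5:1@103 #2:7@102 #6:8@97] asks=[-]
After op 7 [order #7] limit_buy(price=97, qty=3): fills=none; bids=[#5:1@103 #2:7@102 #6:8@97 #7:3@97] asks=[-]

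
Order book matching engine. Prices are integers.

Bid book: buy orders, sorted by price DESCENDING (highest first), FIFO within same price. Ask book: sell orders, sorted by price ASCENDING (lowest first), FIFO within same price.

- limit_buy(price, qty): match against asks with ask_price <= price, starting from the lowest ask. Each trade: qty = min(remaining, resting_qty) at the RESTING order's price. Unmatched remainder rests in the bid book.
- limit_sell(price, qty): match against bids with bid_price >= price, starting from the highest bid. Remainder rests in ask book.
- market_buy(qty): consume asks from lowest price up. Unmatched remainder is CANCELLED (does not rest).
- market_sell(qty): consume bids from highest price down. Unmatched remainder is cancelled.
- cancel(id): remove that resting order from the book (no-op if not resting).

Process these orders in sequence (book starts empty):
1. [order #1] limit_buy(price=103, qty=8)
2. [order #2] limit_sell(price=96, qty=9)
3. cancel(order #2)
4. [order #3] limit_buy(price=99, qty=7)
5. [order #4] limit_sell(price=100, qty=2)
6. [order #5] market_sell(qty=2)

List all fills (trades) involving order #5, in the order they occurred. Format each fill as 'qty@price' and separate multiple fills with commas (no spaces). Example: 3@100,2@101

After op 1 [order #1] limit_buy(price=103, qty=8): fills=none; bids=[#1:8@103] asks=[-]
After op 2 [order #2] limit_sell(price=96, qty=9): fills=#1x#2:8@103; bids=[-] asks=[#2:1@96]
After op 3 cancel(order #2): fills=none; bids=[-] asks=[-]
After op 4 [order #3] limit_buy(price=99, qty=7): fills=none; bids=[#3:7@99] asks=[-]
After op 5 [order #4] limit_sell(price=100, qty=2): fills=none; bids=[#3:7@99] asks=[#4:2@100]
After op 6 [order #5] market_sell(qty=2): fills=#3x#5:2@99; bids=[#3:5@99] asks=[#4:2@100]

Answer: 2@99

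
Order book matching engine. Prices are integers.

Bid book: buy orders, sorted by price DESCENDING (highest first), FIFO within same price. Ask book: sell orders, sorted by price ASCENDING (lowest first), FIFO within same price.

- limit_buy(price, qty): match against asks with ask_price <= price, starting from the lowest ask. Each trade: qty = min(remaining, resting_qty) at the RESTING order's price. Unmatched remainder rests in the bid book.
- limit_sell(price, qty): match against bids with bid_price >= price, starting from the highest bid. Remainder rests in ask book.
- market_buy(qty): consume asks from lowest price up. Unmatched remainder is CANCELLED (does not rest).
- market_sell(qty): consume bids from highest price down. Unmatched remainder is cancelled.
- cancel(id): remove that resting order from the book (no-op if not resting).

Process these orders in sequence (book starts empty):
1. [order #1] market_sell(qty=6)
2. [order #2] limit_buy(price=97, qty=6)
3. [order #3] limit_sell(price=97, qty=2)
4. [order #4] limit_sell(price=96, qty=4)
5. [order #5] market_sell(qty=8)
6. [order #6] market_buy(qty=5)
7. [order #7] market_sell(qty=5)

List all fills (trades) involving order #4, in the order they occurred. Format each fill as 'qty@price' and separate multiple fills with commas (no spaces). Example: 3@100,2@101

Answer: 4@97

Derivation:
After op 1 [order #1] market_sell(qty=6): fills=none; bids=[-] asks=[-]
After op 2 [order #2] limit_buy(price=97, qty=6): fills=none; bids=[#2:6@97] asks=[-]
After op 3 [order #3] limit_sell(price=97, qty=2): fills=#2x#3:2@97; bids=[#2:4@97] asks=[-]
After op 4 [order #4] limit_sell(price=96, qty=4): fills=#2x#4:4@97; bids=[-] asks=[-]
After op 5 [order #5] market_sell(qty=8): fills=none; bids=[-] asks=[-]
After op 6 [order #6] market_buy(qty=5): fills=none; bids=[-] asks=[-]
After op 7 [order #7] market_sell(qty=5): fills=none; bids=[-] asks=[-]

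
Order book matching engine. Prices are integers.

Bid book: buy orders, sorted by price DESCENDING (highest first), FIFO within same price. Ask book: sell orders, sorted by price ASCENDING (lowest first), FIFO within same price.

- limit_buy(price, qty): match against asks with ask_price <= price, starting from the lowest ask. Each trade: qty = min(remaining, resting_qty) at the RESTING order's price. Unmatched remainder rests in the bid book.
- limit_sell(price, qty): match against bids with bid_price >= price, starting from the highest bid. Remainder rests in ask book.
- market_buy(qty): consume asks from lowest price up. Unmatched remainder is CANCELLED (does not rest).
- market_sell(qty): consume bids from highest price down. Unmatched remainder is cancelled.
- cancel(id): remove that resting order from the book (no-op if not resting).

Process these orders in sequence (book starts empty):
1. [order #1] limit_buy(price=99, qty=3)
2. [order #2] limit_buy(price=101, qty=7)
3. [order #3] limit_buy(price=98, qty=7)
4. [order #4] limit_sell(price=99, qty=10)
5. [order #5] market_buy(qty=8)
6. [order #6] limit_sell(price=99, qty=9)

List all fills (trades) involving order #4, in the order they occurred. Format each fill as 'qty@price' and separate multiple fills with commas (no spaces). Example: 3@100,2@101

Answer: 7@101,3@99

Derivation:
After op 1 [order #1] limit_buy(price=99, qty=3): fills=none; bids=[#1:3@99] asks=[-]
After op 2 [order #2] limit_buy(price=101, qty=7): fills=none; bids=[#2:7@101 #1:3@99] asks=[-]
After op 3 [order #3] limit_buy(price=98, qty=7): fills=none; bids=[#2:7@101 #1:3@99 #3:7@98] asks=[-]
After op 4 [order #4] limit_sell(price=99, qty=10): fills=#2x#4:7@101 #1x#4:3@99; bids=[#3:7@98] asks=[-]
After op 5 [order #5] market_buy(qty=8): fills=none; bids=[#3:7@98] asks=[-]
After op 6 [order #6] limit_sell(price=99, qty=9): fills=none; bids=[#3:7@98] asks=[#6:9@99]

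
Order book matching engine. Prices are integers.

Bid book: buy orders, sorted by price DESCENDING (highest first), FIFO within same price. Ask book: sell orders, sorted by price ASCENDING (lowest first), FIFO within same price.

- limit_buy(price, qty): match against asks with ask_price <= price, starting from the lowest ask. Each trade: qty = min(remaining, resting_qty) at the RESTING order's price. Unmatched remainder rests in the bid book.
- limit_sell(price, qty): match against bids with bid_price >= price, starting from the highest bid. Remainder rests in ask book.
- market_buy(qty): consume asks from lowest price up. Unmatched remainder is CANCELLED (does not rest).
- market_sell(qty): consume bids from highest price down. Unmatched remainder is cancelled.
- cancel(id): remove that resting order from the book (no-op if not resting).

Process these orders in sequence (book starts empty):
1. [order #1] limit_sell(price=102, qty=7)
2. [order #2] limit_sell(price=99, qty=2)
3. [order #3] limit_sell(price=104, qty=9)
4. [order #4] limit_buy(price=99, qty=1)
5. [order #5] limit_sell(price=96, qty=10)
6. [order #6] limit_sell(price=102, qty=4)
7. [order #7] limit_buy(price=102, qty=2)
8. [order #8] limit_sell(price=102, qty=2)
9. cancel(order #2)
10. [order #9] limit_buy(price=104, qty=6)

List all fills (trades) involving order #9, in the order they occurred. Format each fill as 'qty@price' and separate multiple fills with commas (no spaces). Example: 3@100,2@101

Answer: 6@96

Derivation:
After op 1 [order #1] limit_sell(price=102, qty=7): fills=none; bids=[-] asks=[#1:7@102]
After op 2 [order #2] limit_sell(price=99, qty=2): fills=none; bids=[-] asks=[#2:2@99 #1:7@102]
After op 3 [order #3] limit_sell(price=104, qty=9): fills=none; bids=[-] asks=[#2:2@99 #1:7@102 #3:9@104]
After op 4 [order #4] limit_buy(price=99, qty=1): fills=#4x#2:1@99; bids=[-] asks=[#2:1@99 #1:7@102 #3:9@104]
After op 5 [order #5] limit_sell(price=96, qty=10): fills=none; bids=[-] asks=[#5:10@96 #2:1@99 #1:7@102 #3:9@104]
After op 6 [order #6] limit_sell(price=102, qty=4): fills=none; bids=[-] asks=[#5:10@96 #2:1@99 #1:7@102 #6:4@102 #3:9@104]
After op 7 [order #7] limit_buy(price=102, qty=2): fills=#7x#5:2@96; bids=[-] asks=[#5:8@96 #2:1@99 #1:7@102 #6:4@102 #3:9@104]
After op 8 [order #8] limit_sell(price=102, qty=2): fills=none; bids=[-] asks=[#5:8@96 #2:1@99 #1:7@102 #6:4@102 #8:2@102 #3:9@104]
After op 9 cancel(order #2): fills=none; bids=[-] asks=[#5:8@96 #1:7@102 #6:4@102 #8:2@102 #3:9@104]
After op 10 [order #9] limit_buy(price=104, qty=6): fills=#9x#5:6@96; bids=[-] asks=[#5:2@96 #1:7@102 #6:4@102 #8:2@102 #3:9@104]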